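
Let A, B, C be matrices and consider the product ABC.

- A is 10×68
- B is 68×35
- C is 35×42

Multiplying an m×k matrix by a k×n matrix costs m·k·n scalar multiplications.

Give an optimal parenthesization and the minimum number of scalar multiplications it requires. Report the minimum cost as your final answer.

38500

(A(BC)): cost 128520.
((AB)C): cost 38500.
Optimal: ((AB)C) with cost 38500.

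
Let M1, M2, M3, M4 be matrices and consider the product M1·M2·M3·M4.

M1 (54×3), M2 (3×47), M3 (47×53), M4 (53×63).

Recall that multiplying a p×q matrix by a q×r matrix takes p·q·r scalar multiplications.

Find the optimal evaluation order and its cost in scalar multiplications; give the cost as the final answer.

27696

Adjacent pairs: M1M2 = 54·3·47 = 7614; M2M3 = 3·47·53 = 7473; M3M4 = 47·53·63 = 156933.
Length 3: M1..M3: k=1: 0+7473+54·3·53=16059; k=2: 7614+0+54·47·53=142128 → min 16059 | M2..M4: k=2: 0+156933+3·47·63=165816; k=3: 7473+0+3·53·63=17490 → min 17490.
Length 4: M1..M4: k=1: 0+17490+54·3·63=27696; k=2: 7614+156933+54·47·63=324441; k=3: 16059+0+54·53·63=196365 → min 27696.
Optimal parenthesization: (M1·((M2·M3)·M4)) with cost 27696.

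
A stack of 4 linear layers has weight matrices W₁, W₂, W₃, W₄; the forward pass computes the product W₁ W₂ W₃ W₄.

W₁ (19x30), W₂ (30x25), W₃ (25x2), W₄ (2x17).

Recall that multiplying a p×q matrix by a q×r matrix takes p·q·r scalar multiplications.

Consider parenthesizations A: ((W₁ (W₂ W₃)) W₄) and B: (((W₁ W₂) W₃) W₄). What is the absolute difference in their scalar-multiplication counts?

Order A = ((W₁ (W₂ W₃)) W₄): (W₂ W₃): 30×25 by 25×2 → 30×2, cost 30·25·2 = 1500; (W₁ (W₂ W₃)): 19×30 by 30×2 → 19×2, cost 19·30·2 = 1140; cumulative 2640; ((W₁ (W₂ W₃)) W₄): 19×2 by 2×17 → 19×17, cost 19·2·17 = 646; cumulative 3286. Total 3286.
Order B = (((W₁ W₂) W₃) W₄): (W₁ W₂): 19×30 by 30×25 → 19×25, cost 19·30·25 = 14250; ((W₁ W₂) W₃): 19×25 by 25×2 → 19×2, cost 19·25·2 = 950; cumulative 15200; (((W₁ W₂) W₃) W₄): 19×2 by 2×17 → 19×17, cost 19·2·17 = 646; cumulative 15846. Total 15846.
Difference: |3286 − 15846| = 12560.

12560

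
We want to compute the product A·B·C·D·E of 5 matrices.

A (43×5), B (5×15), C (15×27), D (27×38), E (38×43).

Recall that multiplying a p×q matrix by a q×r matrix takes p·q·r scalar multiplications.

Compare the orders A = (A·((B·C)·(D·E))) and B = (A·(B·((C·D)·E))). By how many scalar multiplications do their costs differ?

Order A = (A·((B·C)·(D·E))): (B·C): 5×15 by 15×27 → 5×27, cost 5·15·27 = 2025; (D·E): 27×38 by 38×43 → 27×43, cost 27·38·43 = 44118; ((B·C)·(D·E)): 5×27 by 27×43 → 5×43, cost 5·27·43 = 5805; cumulative 51948; (A·((B·C)·(D·E))): 43×5 by 5×43 → 43×43, cost 43·5·43 = 9245; cumulative 61193. Total 61193.
Order B = (A·(B·((C·D)·E))): (C·D): 15×27 by 27×38 → 15×38, cost 15·27·38 = 15390; ((C·D)·E): 15×38 by 38×43 → 15×43, cost 15·38·43 = 24510; cumulative 39900; (B·((C·D)·E)): 5×15 by 15×43 → 5×43, cost 5·15·43 = 3225; cumulative 43125; (A·(B·((C·D)·E))): 43×5 by 5×43 → 43×43, cost 43·5·43 = 9245; cumulative 52370. Total 52370.
Difference: |61193 − 52370| = 8823.

8823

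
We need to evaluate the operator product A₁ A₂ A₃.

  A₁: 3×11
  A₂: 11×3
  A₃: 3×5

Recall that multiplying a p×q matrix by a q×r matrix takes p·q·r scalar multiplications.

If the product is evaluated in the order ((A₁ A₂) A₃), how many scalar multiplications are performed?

(A₁ A₂): 3×11 by 11×3 → 3×3, cost 3·11·3 = 99
((A₁ A₂) A₃): 3×3 by 3×5 → 3×5, cost 3·3·5 = 45; cumulative 144
Total: 144 scalar multiplications.

144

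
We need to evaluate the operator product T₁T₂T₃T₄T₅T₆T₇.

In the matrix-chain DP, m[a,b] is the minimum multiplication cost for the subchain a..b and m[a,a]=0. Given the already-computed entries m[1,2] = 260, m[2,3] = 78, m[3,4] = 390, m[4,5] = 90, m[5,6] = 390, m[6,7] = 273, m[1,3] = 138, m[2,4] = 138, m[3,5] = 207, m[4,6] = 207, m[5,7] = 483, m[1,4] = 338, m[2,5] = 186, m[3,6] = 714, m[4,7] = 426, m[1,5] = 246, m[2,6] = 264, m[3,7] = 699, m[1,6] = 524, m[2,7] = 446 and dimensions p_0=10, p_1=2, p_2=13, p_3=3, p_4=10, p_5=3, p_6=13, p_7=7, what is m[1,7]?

586

m[1,7] = min over k∈[1,6] of m[1,k]+m[k+1,7]+p_{0}·p_k·p_{7}.
k=1: 0 + 446 + 10·2·7 = 586; k=2: 260 + 699 + 10·13·7 = 1869; k=3: 138 + 426 + 10·3·7 = 774; k=4: 338 + 483 + 10·10·7 = 1521; k=5: 246 + 273 + 10·3·7 = 729; k=6: 524 + 0 + 10·13·7 = 1434.
Minimum: 586 at k=1.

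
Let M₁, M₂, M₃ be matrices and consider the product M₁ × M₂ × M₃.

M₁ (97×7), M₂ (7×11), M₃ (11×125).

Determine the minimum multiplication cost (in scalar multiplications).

94500

Order (M₁ × (M₂ × M₃)): (M₂ × M₃): 7×11 by 11×125 → 7×125, cost 7·11·125 = 9625; (M₁ × (M₂ × M₃)): 97×7 by 7×125 → 97×125, cost 97·7·125 = 84875; cumulative 94500. Total 94500.
Order ((M₁ × M₂) × M₃): (M₁ × M₂): 97×7 by 7×11 → 97×11, cost 97·7·11 = 7469; ((M₁ × M₂) × M₃): 97×11 by 11×125 → 97×125, cost 97·11·125 = 133375; cumulative 140844. Total 140844.
Minimum: 94500.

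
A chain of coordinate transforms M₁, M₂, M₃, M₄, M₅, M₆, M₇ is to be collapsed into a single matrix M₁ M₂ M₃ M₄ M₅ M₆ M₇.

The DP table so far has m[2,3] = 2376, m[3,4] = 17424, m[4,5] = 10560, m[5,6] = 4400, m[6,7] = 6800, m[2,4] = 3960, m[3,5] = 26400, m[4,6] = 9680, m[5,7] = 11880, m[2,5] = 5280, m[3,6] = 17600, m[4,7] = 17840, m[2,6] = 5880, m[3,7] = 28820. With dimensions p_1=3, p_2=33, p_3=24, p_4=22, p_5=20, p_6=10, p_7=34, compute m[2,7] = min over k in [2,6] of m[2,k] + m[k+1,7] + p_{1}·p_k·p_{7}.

m[2,7] = min over k∈[2,6] of m[2,k]+m[k+1,7]+p_{1}·p_k·p_{7}.
k=2: 0 + 28820 + 3·33·34 = 32186; k=3: 2376 + 17840 + 3·24·34 = 22664; k=4: 3960 + 11880 + 3·22·34 = 18084; k=5: 5280 + 6800 + 3·20·34 = 14120; k=6: 5880 + 0 + 3·10·34 = 6900.
Minimum: 6900 at k=6.

6900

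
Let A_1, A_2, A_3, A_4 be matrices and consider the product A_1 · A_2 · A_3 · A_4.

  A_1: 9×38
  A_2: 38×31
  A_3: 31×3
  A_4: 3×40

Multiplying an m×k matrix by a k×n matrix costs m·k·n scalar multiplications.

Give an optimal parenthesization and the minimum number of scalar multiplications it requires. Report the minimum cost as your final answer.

5640

Adjacent pairs: A_1A_2 = 9·38·31 = 10602; A_2A_3 = 38·31·3 = 3534; A_3A_4 = 31·3·40 = 3720.
Length 3: A_1..A_3: k=1: 0+3534+9·38·3=4560; k=2: 10602+0+9·31·3=11439 → min 4560 | A_2..A_4: k=2: 0+3720+38·31·40=50840; k=3: 3534+0+38·3·40=8094 → min 8094.
Length 4: A_1..A_4: k=1: 0+8094+9·38·40=21774; k=2: 10602+3720+9·31·40=25482; k=3: 4560+0+9·3·40=5640 → min 5640.
Optimal parenthesization: ((A_1 · (A_2 · A_3)) · A_4) with cost 5640.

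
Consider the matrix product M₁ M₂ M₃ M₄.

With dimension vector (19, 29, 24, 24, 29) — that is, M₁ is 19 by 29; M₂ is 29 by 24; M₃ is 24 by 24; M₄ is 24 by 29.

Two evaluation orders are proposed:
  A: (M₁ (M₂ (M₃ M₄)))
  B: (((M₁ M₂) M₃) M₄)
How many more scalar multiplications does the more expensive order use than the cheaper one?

Order A = (M₁ (M₂ (M₃ M₄))): (M₃ M₄): 24×24 by 24×29 → 24×29, cost 24·24·29 = 16704; (M₂ (M₃ M₄)): 29×24 by 24×29 → 29×29, cost 29·24·29 = 20184; cumulative 36888; (M₁ (M₂ (M₃ M₄))): 19×29 by 29×29 → 19×29, cost 19·29·29 = 15979; cumulative 52867. Total 52867.
Order B = (((M₁ M₂) M₃) M₄): (M₁ M₂): 19×29 by 29×24 → 19×24, cost 19·29·24 = 13224; ((M₁ M₂) M₃): 19×24 by 24×24 → 19×24, cost 19·24·24 = 10944; cumulative 24168; (((M₁ M₂) M₃) M₄): 19×24 by 24×29 → 19×29, cost 19·24·29 = 13224; cumulative 37392. Total 37392.
Difference: |52867 − 37392| = 15475.

15475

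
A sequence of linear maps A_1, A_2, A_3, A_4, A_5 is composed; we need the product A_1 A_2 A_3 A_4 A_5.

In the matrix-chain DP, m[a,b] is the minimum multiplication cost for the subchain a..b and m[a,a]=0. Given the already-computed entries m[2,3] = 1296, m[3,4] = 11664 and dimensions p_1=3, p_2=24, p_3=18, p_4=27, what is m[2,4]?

m[2,4] = min over k∈[2,3] of m[2,k]+m[k+1,4]+p_{1}·p_k·p_{4}.
k=2: 0 + 11664 + 3·24·27 = 13608; k=3: 1296 + 0 + 3·18·27 = 2754.
Minimum: 2754 at k=3.

2754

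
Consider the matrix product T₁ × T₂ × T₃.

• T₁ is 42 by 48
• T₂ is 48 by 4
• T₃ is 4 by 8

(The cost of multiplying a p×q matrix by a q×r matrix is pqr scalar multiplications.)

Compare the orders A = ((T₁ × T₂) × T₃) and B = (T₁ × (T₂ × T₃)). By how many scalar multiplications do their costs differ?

Order A = ((T₁ × T₂) × T₃): (T₁ × T₂): 42×48 by 48×4 → 42×4, cost 42·48·4 = 8064; ((T₁ × T₂) × T₃): 42×4 by 4×8 → 42×8, cost 42·4·8 = 1344; cumulative 9408. Total 9408.
Order B = (T₁ × (T₂ × T₃)): (T₂ × T₃): 48×4 by 4×8 → 48×8, cost 48·4·8 = 1536; (T₁ × (T₂ × T₃)): 42×48 by 48×8 → 42×8, cost 42·48·8 = 16128; cumulative 17664. Total 17664.
Difference: |9408 − 17664| = 8256.

8256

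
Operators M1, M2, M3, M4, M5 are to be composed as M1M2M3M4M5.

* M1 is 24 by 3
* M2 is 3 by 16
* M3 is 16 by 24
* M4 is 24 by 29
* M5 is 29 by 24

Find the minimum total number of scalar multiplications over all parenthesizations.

7056

Adjacent pairs: M1M2 = 24·3·16 = 1152; M2M3 = 3·16·24 = 1152; M3M4 = 16·24·29 = 11136; M4M5 = 24·29·24 = 16704.
Length 3: M1..M3: k=1: 0+1152+24·3·24=2880; k=2: 1152+0+24·16·24=10368 → min 2880 | M2..M4: k=2: 0+11136+3·16·29=12528; k=3: 1152+0+3·24·29=3240 → min 3240 | M3..M5: k=3: 0+16704+16·24·24=25920; k=4: 11136+0+16·29·24=22272 → min 22272.
Length 4: M1..M4: k=1: 0+3240+24·3·29=5328; k=2: 1152+11136+24·16·29=23424; k=3: 2880+0+24·24·29=19584 → min 5328 | M2..M5: k=2: 0+22272+3·16·24=23424; k=3: 1152+16704+3·24·24=19584; k=4: 3240+0+3·29·24=5328 → min 5328.
Length 5: M1..M5: k=1: 0+5328+24·3·24=7056; k=2: 1152+22272+24·16·24=32640; k=3: 2880+16704+24·24·24=33408; k=4: 5328+0+24·29·24=22032 → min 7056.
Optimal order: (M1(((M2M3)M4)M5)) with cost 7056.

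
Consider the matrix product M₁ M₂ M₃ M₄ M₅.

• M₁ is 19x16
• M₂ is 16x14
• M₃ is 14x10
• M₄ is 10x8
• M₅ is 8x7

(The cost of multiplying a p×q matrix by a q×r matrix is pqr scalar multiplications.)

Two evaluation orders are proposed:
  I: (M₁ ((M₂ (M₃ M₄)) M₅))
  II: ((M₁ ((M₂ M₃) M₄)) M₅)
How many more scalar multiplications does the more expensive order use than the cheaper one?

Order I = (M₁ ((M₂ (M₃ M₄)) M₅)): (M₃ M₄): 14×10 by 10×8 → 14×8, cost 14·10·8 = 1120; (M₂ (M₃ M₄)): 16×14 by 14×8 → 16×8, cost 16·14·8 = 1792; cumulative 2912; ((M₂ (M₃ M₄)) M₅): 16×8 by 8×7 → 16×7, cost 16·8·7 = 896; cumulative 3808; (M₁ ((M₂ (M₃ M₄)) M₅)): 19×16 by 16×7 → 19×7, cost 19·16·7 = 2128; cumulative 5936. Total 5936.
Order II = ((M₁ ((M₂ M₃) M₄)) M₅): (M₂ M₃): 16×14 by 14×10 → 16×10, cost 16·14·10 = 2240; ((M₂ M₃) M₄): 16×10 by 10×8 → 16×8, cost 16·10·8 = 1280; cumulative 3520; (M₁ ((M₂ M₃) M₄)): 19×16 by 16×8 → 19×8, cost 19·16·8 = 2432; cumulative 5952; ((M₁ ((M₂ M₃) M₄)) M₅): 19×8 by 8×7 → 19×7, cost 19·8·7 = 1064; cumulative 7016. Total 7016.
Difference: |5936 − 7016| = 1080.

1080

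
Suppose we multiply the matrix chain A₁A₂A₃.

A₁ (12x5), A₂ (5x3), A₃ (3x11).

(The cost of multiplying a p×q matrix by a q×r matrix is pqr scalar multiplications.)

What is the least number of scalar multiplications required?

Order (A₁(A₂A₃)): (A₂A₃): 5×3 by 3×11 → 5×11, cost 5·3·11 = 165; (A₁(A₂A₃)): 12×5 by 5×11 → 12×11, cost 12·5·11 = 660; cumulative 825. Total 825.
Order ((A₁A₂)A₃): (A₁A₂): 12×5 by 5×3 → 12×3, cost 12·5·3 = 180; ((A₁A₂)A₃): 12×3 by 3×11 → 12×11, cost 12·3·11 = 396; cumulative 576. Total 576.
Minimum: 576.

576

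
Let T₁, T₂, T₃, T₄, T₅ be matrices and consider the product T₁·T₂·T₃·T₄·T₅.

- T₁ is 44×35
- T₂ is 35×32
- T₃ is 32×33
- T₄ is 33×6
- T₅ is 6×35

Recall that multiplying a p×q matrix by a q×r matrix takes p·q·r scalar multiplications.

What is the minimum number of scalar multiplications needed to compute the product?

Adjacent pairs: T₁T₂ = 44·35·32 = 49280; T₂T₃ = 35·32·33 = 36960; T₃T₄ = 32·33·6 = 6336; T₄T₅ = 33·6·35 = 6930.
Length 3: T₁..T₃: k=1: 0+36960+44·35·33=87780; k=2: 49280+0+44·32·33=95744 → min 87780 | T₂..T₄: k=2: 0+6336+35·32·6=13056; k=3: 36960+0+35·33·6=43890 → min 13056 | T₃..T₅: k=3: 0+6930+32·33·35=43890; k=4: 6336+0+32·6·35=13056 → min 13056.
Length 4: T₁..T₄: k=1: 0+13056+44·35·6=22296; k=2: 49280+6336+44·32·6=64064; k=3: 87780+0+44·33·6=96492 → min 22296 | T₂..T₅: k=2: 0+13056+35·32·35=52256; k=3: 36960+6930+35·33·35=84315; k=4: 13056+0+35·6·35=20406 → min 20406.
Length 5: T₁..T₅: k=1: 0+20406+44·35·35=74306; k=2: 49280+13056+44·32·35=111616; k=3: 87780+6930+44·33·35=145530; k=4: 22296+0+44·6·35=31536 → min 31536.
Optimal order: ((T₁·(T₂·(T₃·T₄)))·T₅) with cost 31536.

31536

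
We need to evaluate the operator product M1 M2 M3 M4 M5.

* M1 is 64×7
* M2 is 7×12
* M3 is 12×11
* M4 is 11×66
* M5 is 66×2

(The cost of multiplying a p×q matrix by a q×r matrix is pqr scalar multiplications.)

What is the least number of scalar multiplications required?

Adjacent pairs: M1M2 = 64·7·12 = 5376; M2M3 = 7·12·11 = 924; M3M4 = 12·11·66 = 8712; M4M5 = 11·66·2 = 1452.
Length 3: M1..M3: k=1: 0+924+64·7·11=5852; k=2: 5376+0+64·12·11=13824 → min 5852 | M2..M4: k=2: 0+8712+7·12·66=14256; k=3: 924+0+7·11·66=6006 → min 6006 | M3..M5: k=3: 0+1452+12·11·2=1716; k=4: 8712+0+12·66·2=10296 → min 1716.
Length 4: M1..M4: k=1: 0+6006+64·7·66=35574; k=2: 5376+8712+64·12·66=64776; k=3: 5852+0+64·11·66=52316 → min 35574 | M2..M5: k=2: 0+1716+7·12·2=1884; k=3: 924+1452+7·11·2=2530; k=4: 6006+0+7·66·2=6930 → min 1884.
Length 5: M1..M5: k=1: 0+1884+64·7·2=2780; k=2: 5376+1716+64·12·2=8628; k=3: 5852+1452+64·11·2=8712; k=4: 35574+0+64·66·2=44022 → min 2780.
Optimal order: (M1 (M2 (M3 (M4 M5)))) with cost 2780.

2780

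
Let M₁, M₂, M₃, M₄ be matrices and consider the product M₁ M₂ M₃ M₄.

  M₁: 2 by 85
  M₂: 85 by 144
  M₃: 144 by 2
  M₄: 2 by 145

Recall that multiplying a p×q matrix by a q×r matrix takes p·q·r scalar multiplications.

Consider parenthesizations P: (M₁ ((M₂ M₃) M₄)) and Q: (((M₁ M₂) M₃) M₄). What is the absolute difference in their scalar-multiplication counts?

48144

Order P = (M₁ ((M₂ M₃) M₄)): (M₂ M₃): 85×144 by 144×2 → 85×2, cost 85·144·2 = 24480; ((M₂ M₃) M₄): 85×2 by 2×145 → 85×145, cost 85·2·145 = 24650; cumulative 49130; (M₁ ((M₂ M₃) M₄)): 2×85 by 85×145 → 2×145, cost 2·85·145 = 24650; cumulative 73780. Total 73780.
Order Q = (((M₁ M₂) M₃) M₄): (M₁ M₂): 2×85 by 85×144 → 2×144, cost 2·85·144 = 24480; ((M₁ M₂) M₃): 2×144 by 144×2 → 2×2, cost 2·144·2 = 576; cumulative 25056; (((M₁ M₂) M₃) M₄): 2×2 by 2×145 → 2×145, cost 2·2·145 = 580; cumulative 25636. Total 25636.
Difference: |73780 − 25636| = 48144.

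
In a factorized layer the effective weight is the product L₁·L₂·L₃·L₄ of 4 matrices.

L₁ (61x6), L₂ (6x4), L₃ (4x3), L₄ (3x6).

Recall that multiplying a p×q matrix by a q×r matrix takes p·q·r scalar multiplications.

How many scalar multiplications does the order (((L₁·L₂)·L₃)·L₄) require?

3294

(L₁·L₂): 61×6 by 6×4 → 61×4, cost 61·6·4 = 1464
((L₁·L₂)·L₃): 61×4 by 4×3 → 61×3, cost 61·4·3 = 732; cumulative 2196
(((L₁·L₂)·L₃)·L₄): 61×3 by 3×6 → 61×6, cost 61·3·6 = 1098; cumulative 3294
Total: 3294 scalar multiplications.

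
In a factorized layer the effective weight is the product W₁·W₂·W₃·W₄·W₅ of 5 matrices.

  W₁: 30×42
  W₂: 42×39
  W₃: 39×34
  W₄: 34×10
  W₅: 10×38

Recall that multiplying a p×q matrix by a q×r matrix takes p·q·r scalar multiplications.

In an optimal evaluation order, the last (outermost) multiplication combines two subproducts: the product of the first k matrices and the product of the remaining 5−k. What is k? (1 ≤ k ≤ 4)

4

Adjacent pairs: W₁W₂ = 30·42·39 = 49140; W₂W₃ = 42·39·34 = 55692; W₃W₄ = 39·34·10 = 13260; W₄W₅ = 34·10·38 = 12920.
Length 3: W₁..W₃: k=1: 0+55692+30·42·34=98532; k=2: 49140+0+30·39·34=88920 → min 88920 | W₂..W₄: k=2: 0+13260+42·39·10=29640; k=3: 55692+0+42·34·10=69972 → min 29640 | W₃..W₅: k=3: 0+12920+39·34·38=63308; k=4: 13260+0+39·10·38=28080 → min 28080.
Length 4: W₁..W₄: k=1: 0+29640+30·42·10=42240; k=2: 49140+13260+30·39·10=74100; k=3: 88920+0+30·34·10=99120 → min 42240 | W₂..W₅: k=2: 0+28080+42·39·38=90324; k=3: 55692+12920+42·34·38=122876; k=4: 29640+0+42·10·38=45600 → min 45600.
Top-level splits: k=1: (W₁..W₁)·(W₂..W₅) → 0+45600+30·42·38 = 93480; k=2: (W₁..W₂)·(W₃..W₅) → 49140+28080+30·39·38 = 121680; k=3: (W₁..W₃)·(W₄..W₅) → 88920+12920+30·34·38 = 140600; k=4: (W₁..W₄)·(W₅..W₅) → 42240+0+30·10·38 = 53640.
Best split is after W₄, i.e. k = 4.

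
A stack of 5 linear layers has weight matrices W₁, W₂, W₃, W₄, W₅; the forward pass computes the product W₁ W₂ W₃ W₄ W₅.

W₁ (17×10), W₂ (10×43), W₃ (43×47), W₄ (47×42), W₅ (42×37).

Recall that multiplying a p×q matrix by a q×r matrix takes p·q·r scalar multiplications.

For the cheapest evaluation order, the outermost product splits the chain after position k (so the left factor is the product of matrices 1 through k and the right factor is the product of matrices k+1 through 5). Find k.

1

Adjacent pairs: W₁W₂ = 17·10·43 = 7310; W₂W₃ = 10·43·47 = 20210; W₃W₄ = 43·47·42 = 84882; W₄W₅ = 47·42·37 = 73038.
Length 3: W₁..W₃: k=1: 0+20210+17·10·47=28200; k=2: 7310+0+17·43·47=41667 → min 28200 | W₂..W₄: k=2: 0+84882+10·43·42=102942; k=3: 20210+0+10·47·42=39950 → min 39950 | W₃..W₅: k=3: 0+73038+43·47·37=147815; k=4: 84882+0+43·42·37=151704 → min 147815.
Length 4: W₁..W₄: k=1: 0+39950+17·10·42=47090; k=2: 7310+84882+17·43·42=122894; k=3: 28200+0+17·47·42=61758 → min 47090 | W₂..W₅: k=2: 0+147815+10·43·37=163725; k=3: 20210+73038+10·47·37=110638; k=4: 39950+0+10·42·37=55490 → min 55490.
Top-level splits: k=1: (W₁..W₁)·(W₂..W₅) → 0+55490+17·10·37 = 61780; k=2: (W₁..W₂)·(W₃..W₅) → 7310+147815+17·43·37 = 182172; k=3: (W₁..W₃)·(W₄..W₅) → 28200+73038+17·47·37 = 130801; k=4: (W₁..W₄)·(W₅..W₅) → 47090+0+17·42·37 = 73508.
Best split is after W₁, i.e. k = 1.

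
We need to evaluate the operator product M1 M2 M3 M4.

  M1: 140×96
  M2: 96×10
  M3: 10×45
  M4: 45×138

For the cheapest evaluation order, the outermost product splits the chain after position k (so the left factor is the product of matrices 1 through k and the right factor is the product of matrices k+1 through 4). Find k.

Adjacent pairs: M1M2 = 140·96·10 = 134400; M2M3 = 96·10·45 = 43200; M3M4 = 10·45·138 = 62100.
Length 3: M1..M3: k=1: 0+43200+140·96·45=648000; k=2: 134400+0+140·10·45=197400 → min 197400 | M2..M4: k=2: 0+62100+96·10·138=194580; k=3: 43200+0+96·45·138=639360 → min 194580.
Top-level splits: k=1: (M1..M1)·(M2..M4) → 0+194580+140·96·138 = 2049300; k=2: (M1..M2)·(M3..M4) → 134400+62100+140·10·138 = 389700; k=3: (M1..M3)·(M4..M4) → 197400+0+140·45·138 = 1066800.
Best split is after M2, i.e. k = 2.

2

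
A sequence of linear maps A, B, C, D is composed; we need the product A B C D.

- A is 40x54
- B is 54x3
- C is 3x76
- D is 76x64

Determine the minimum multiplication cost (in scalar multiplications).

Adjacent pairs: AB = 40·54·3 = 6480; BC = 54·3·76 = 12312; CD = 3·76·64 = 14592.
Length 3: A..C: k=1: 0+12312+40·54·76=176472; k=2: 6480+0+40·3·76=15600 → min 15600 | B..D: k=2: 0+14592+54·3·64=24960; k=3: 12312+0+54·76·64=274968 → min 24960.
Length 4: A..D: k=1: 0+24960+40·54·64=163200; k=2: 6480+14592+40·3·64=28752; k=3: 15600+0+40·76·64=210160 → min 28752.
Optimal order: ((A B) (C D)) with cost 28752.

28752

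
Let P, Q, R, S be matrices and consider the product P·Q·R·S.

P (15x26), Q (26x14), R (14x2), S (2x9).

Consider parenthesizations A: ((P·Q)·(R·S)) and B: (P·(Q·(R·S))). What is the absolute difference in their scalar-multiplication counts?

Order A = ((P·Q)·(R·S)): (P·Q): 15×26 by 26×14 → 15×14, cost 15·26·14 = 5460; (R·S): 14×2 by 2×9 → 14×9, cost 14·2·9 = 252; ((P·Q)·(R·S)): 15×14 by 14×9 → 15×9, cost 15·14·9 = 1890; cumulative 7602. Total 7602.
Order B = (P·(Q·(R·S))): (R·S): 14×2 by 2×9 → 14×9, cost 14·2·9 = 252; (Q·(R·S)): 26×14 by 14×9 → 26×9, cost 26·14·9 = 3276; cumulative 3528; (P·(Q·(R·S))): 15×26 by 26×9 → 15×9, cost 15·26·9 = 3510; cumulative 7038. Total 7038.
Difference: |7602 − 7038| = 564.

564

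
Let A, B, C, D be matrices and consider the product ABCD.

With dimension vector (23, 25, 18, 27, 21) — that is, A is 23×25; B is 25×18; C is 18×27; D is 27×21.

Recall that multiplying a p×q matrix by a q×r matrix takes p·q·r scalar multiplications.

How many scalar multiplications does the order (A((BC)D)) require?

38400

(BC): 25×18 by 18×27 → 25×27, cost 25·18·27 = 12150
((BC)D): 25×27 by 27×21 → 25×21, cost 25·27·21 = 14175; cumulative 26325
(A((BC)D)): 23×25 by 25×21 → 23×21, cost 23·25·21 = 12075; cumulative 38400
Total: 38400 scalar multiplications.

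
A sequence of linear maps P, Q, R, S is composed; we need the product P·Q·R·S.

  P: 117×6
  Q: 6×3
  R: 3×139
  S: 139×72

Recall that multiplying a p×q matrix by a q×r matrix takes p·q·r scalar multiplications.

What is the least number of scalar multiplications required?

57402

Adjacent pairs: PQ = 117·6·3 = 2106; QR = 6·3·139 = 2502; RS = 3·139·72 = 30024.
Length 3: P..R: k=1: 0+2502+117·6·139=100080; k=2: 2106+0+117·3·139=50895 → min 50895 | Q..S: k=2: 0+30024+6·3·72=31320; k=3: 2502+0+6·139·72=62550 → min 31320.
Length 4: P..S: k=1: 0+31320+117·6·72=81864; k=2: 2106+30024+117·3·72=57402; k=3: 50895+0+117·139·72=1221831 → min 57402.
Optimal order: ((P·Q)·(R·S)) with cost 57402.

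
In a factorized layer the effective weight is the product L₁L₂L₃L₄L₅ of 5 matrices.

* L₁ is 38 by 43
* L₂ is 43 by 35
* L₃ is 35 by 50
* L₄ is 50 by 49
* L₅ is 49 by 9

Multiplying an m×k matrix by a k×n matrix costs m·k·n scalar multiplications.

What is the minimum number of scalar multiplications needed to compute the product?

66051

Adjacent pairs: L₁L₂ = 38·43·35 = 57190; L₂L₃ = 43·35·50 = 75250; L₃L₄ = 35·50·49 = 85750; L₄L₅ = 50·49·9 = 22050.
Length 3: L₁..L₃: k=1: 0+75250+38·43·50=156950; k=2: 57190+0+38·35·50=123690 → min 123690 | L₂..L₄: k=2: 0+85750+43·35·49=159495; k=3: 75250+0+43·50·49=180600 → min 159495 | L₃..L₅: k=3: 0+22050+35·50·9=37800; k=4: 85750+0+35·49·9=101185 → min 37800.
Length 4: L₁..L₄: k=1: 0+159495+38·43·49=239561; k=2: 57190+85750+38·35·49=208110; k=3: 123690+0+38·50·49=216790 → min 208110 | L₂..L₅: k=2: 0+37800+43·35·9=51345; k=3: 75250+22050+43·50·9=116650; k=4: 159495+0+43·49·9=178458 → min 51345.
Length 5: L₁..L₅: k=1: 0+51345+38·43·9=66051; k=2: 57190+37800+38·35·9=106960; k=3: 123690+22050+38·50·9=162840; k=4: 208110+0+38·49·9=224868 → min 66051.
Optimal order: (L₁(L₂(L₃(L₄L₅)))) with cost 66051.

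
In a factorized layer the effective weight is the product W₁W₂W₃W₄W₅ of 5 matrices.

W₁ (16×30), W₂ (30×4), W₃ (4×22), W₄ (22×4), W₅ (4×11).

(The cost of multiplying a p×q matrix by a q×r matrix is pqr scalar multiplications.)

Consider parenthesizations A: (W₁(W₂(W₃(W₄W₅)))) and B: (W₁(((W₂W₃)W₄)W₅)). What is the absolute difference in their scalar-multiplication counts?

3344

Order A = (W₁(W₂(W₃(W₄W₅)))): (W₄W₅): 22×4 by 4×11 → 22×11, cost 22·4·11 = 968; (W₃(W₄W₅)): 4×22 by 22×11 → 4×11, cost 4·22·11 = 968; cumulative 1936; (W₂(W₃(W₄W₅))): 30×4 by 4×11 → 30×11, cost 30·4·11 = 1320; cumulative 3256; (W₁(W₂(W₃(W₄W₅)))): 16×30 by 30×11 → 16×11, cost 16·30·11 = 5280; cumulative 8536. Total 8536.
Order B = (W₁(((W₂W₃)W₄)W₅)): (W₂W₃): 30×4 by 4×22 → 30×22, cost 30·4·22 = 2640; ((W₂W₃)W₄): 30×22 by 22×4 → 30×4, cost 30·22·4 = 2640; cumulative 5280; (((W₂W₃)W₄)W₅): 30×4 by 4×11 → 30×11, cost 30·4·11 = 1320; cumulative 6600; (W₁(((W₂W₃)W₄)W₅)): 16×30 by 30×11 → 16×11, cost 16·30·11 = 5280; cumulative 11880. Total 11880.
Difference: |8536 − 11880| = 3344.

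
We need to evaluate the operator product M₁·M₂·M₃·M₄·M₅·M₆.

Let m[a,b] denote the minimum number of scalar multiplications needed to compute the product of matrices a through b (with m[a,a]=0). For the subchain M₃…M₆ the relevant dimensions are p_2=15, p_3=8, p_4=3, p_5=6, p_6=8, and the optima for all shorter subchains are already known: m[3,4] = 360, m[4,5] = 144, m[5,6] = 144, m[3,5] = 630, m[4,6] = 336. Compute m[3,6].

864

m[3,6] = min over k∈[3,5] of m[3,k]+m[k+1,6]+p_{2}·p_k·p_{6}.
k=3: 0 + 336 + 15·8·8 = 1296; k=4: 360 + 144 + 15·3·8 = 864; k=5: 630 + 0 + 15·6·8 = 1350.
Minimum: 864 at k=4.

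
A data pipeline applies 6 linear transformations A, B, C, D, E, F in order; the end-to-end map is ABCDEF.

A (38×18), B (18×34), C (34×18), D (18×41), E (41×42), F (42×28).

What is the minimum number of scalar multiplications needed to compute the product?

91404

Adjacent pairs: AB = 38·18·34 = 23256; BC = 18·34·18 = 11016; CD = 34·18·41 = 25092; DE = 18·41·42 = 30996; EF = 41·42·28 = 48216.
Length 3: A..C: k=1: 0+11016+38·18·18=23328; k=2: 23256+0+38·34·18=46512 → min 23328 | B..D: k=2: 0+25092+18·34·41=50184; k=3: 11016+0+18·18·41=24300 → min 24300 | C..E: k=3: 0+30996+34·18·42=56700; k=4: 25092+0+34·41·42=83640 → min 56700 | D..F: k=4: 0+48216+18·41·28=68880; k=5: 30996+0+18·42·28=52164 → min 52164.
Length 4: A..D: k=1: 0+24300+38·18·41=52344; k=2: 23256+25092+38·34·41=101320; k=3: 23328+0+38·18·41=51372 → min 51372 | B..E: k=2: 0+56700+18·34·42=82404; k=3: 11016+30996+18·18·42=55620; k=4: 24300+0+18·41·42=55296 → min 55296 | C..F: k=3: 0+52164+34·18·28=69300; k=4: 25092+48216+34·41·28=112340; k=5: 56700+0+34·42·28=96684 → min 69300.
Length 5: A..E: k=1: 0+55296+38·18·42=84024; k=2: 23256+56700+38·34·42=134220; k=3: 23328+30996+38·18·42=83052; k=4: 51372+0+38·41·42=116808 → min 83052 | B..F: k=2: 0+69300+18·34·28=86436; k=3: 11016+52164+18·18·28=72252; k=4: 24300+48216+18·41·28=93180; k=5: 55296+0+18·42·28=76464 → min 72252.
Length 6: A..F: k=1: 0+72252+38·18·28=91404; k=2: 23256+69300+38·34·28=128732; k=3: 23328+52164+38·18·28=94644; k=4: 51372+48216+38·41·28=143212; k=5: 83052+0+38·42·28=127740 → min 91404.
Optimal order: (A((BC)((DE)F))) with cost 91404.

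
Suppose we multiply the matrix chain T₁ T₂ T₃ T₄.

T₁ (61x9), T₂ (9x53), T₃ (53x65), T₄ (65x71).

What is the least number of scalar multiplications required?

Adjacent pairs: T₁T₂ = 61·9·53 = 29097; T₂T₃ = 9·53·65 = 31005; T₃T₄ = 53·65·71 = 244595.
Length 3: T₁..T₃: k=1: 0+31005+61·9·65=66690; k=2: 29097+0+61·53·65=239242 → min 66690 | T₂..T₄: k=2: 0+244595+9·53·71=278462; k=3: 31005+0+9·65·71=72540 → min 72540.
Length 4: T₁..T₄: k=1: 0+72540+61·9·71=111519; k=2: 29097+244595+61·53·71=503235; k=3: 66690+0+61·65·71=348205 → min 111519.
Optimal order: (T₁ ((T₂ T₃) T₄)) with cost 111519.

111519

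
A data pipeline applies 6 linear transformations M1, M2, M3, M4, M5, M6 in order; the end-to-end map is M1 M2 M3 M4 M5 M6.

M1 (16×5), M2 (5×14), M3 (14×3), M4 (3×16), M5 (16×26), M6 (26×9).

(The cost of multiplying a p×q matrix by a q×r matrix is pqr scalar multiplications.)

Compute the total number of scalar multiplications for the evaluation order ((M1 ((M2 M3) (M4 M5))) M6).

(M2 M3): 5×14 by 14×3 → 5×3, cost 5·14·3 = 210
(M4 M5): 3×16 by 16×26 → 3×26, cost 3·16·26 = 1248
((M2 M3) (M4 M5)): 5×3 by 3×26 → 5×26, cost 5·3·26 = 390; cumulative 1848
(M1 ((M2 M3) (M4 M5))): 16×5 by 5×26 → 16×26, cost 16·5·26 = 2080; cumulative 3928
((M1 ((M2 M3) (M4 M5))) M6): 16×26 by 26×9 → 16×9, cost 16·26·9 = 3744; cumulative 7672
Total: 7672 scalar multiplications.

7672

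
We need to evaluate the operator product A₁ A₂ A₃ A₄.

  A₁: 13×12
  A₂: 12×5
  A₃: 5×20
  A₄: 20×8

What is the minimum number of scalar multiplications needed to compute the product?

Adjacent pairs: A₁A₂ = 13·12·5 = 780; A₂A₃ = 12·5·20 = 1200; A₃A₄ = 5·20·8 = 800.
Length 3: A₁..A₃: k=1: 0+1200+13·12·20=4320; k=2: 780+0+13·5·20=2080 → min 2080 | A₂..A₄: k=2: 0+800+12·5·8=1280; k=3: 1200+0+12·20·8=3120 → min 1280.
Length 4: A₁..A₄: k=1: 0+1280+13·12·8=2528; k=2: 780+800+13·5·8=2100; k=3: 2080+0+13·20·8=4160 → min 2100.
Optimal order: ((A₁ A₂) (A₃ A₄)) with cost 2100.

2100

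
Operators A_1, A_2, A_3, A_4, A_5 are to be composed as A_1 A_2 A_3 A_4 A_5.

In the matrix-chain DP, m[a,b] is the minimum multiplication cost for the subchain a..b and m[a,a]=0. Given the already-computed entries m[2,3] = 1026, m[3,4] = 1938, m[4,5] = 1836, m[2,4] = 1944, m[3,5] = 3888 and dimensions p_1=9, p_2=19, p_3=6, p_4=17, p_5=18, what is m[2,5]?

3834

m[2,5] = min over k∈[2,4] of m[2,k]+m[k+1,5]+p_{1}·p_k·p_{5}.
k=2: 0 + 3888 + 9·19·18 = 6966; k=3: 1026 + 1836 + 9·6·18 = 3834; k=4: 1944 + 0 + 9·17·18 = 4698.
Minimum: 3834 at k=3.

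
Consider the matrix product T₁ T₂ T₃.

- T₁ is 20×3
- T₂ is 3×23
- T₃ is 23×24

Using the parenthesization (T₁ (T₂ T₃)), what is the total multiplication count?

(T₂ T₃): 3×23 by 23×24 → 3×24, cost 3·23·24 = 1656
(T₁ (T₂ T₃)): 20×3 by 3×24 → 20×24, cost 20·3·24 = 1440; cumulative 3096
Total: 3096 scalar multiplications.

3096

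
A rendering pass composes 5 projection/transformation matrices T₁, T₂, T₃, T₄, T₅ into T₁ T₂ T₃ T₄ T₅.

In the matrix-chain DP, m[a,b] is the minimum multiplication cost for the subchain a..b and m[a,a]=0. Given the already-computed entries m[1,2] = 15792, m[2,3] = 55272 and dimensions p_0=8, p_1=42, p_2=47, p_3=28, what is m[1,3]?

m[1,3] = min over k∈[1,2] of m[1,k]+m[k+1,3]+p_{0}·p_k·p_{3}.
k=1: 0 + 55272 + 8·42·28 = 64680; k=2: 15792 + 0 + 8·47·28 = 26320.
Minimum: 26320 at k=2.

26320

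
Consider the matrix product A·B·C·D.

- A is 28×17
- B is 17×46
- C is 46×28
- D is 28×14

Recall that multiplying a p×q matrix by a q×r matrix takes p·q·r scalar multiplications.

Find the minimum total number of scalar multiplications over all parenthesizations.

Adjacent pairs: AB = 28·17·46 = 21896; BC = 17·46·28 = 21896; CD = 46·28·14 = 18032.
Length 3: A..C: k=1: 0+21896+28·17·28=35224; k=2: 21896+0+28·46·28=57960 → min 35224 | B..D: k=2: 0+18032+17·46·14=28980; k=3: 21896+0+17·28·14=28560 → min 28560.
Length 4: A..D: k=1: 0+28560+28·17·14=35224; k=2: 21896+18032+28·46·14=57960; k=3: 35224+0+28·28·14=46200 → min 35224.
Optimal order: (A·((B·C)·D)) with cost 35224.

35224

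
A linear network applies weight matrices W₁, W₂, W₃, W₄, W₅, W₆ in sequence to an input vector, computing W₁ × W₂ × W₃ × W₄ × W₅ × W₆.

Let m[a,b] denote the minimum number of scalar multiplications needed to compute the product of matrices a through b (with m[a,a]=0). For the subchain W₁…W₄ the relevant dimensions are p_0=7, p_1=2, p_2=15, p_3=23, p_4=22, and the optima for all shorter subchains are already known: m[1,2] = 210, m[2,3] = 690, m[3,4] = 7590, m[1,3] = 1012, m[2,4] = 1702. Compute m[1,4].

m[1,4] = min over k∈[1,3] of m[1,k]+m[k+1,4]+p_{0}·p_k·p_{4}.
k=1: 0 + 1702 + 7·2·22 = 2010; k=2: 210 + 7590 + 7·15·22 = 10110; k=3: 1012 + 0 + 7·23·22 = 4554.
Minimum: 2010 at k=1.

2010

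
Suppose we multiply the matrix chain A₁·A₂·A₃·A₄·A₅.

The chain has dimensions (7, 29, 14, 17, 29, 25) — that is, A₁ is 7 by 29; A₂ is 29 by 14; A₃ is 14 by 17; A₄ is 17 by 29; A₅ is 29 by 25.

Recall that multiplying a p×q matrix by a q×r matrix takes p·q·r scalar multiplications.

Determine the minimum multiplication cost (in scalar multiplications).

13034

Adjacent pairs: A₁A₂ = 7·29·14 = 2842; A₂A₃ = 29·14·17 = 6902; A₃A₄ = 14·17·29 = 6902; A₄A₅ = 17·29·25 = 12325.
Length 3: A₁..A₃: k=1: 0+6902+7·29·17=10353; k=2: 2842+0+7·14·17=4508 → min 4508 | A₂..A₄: k=2: 0+6902+29·14·29=18676; k=3: 6902+0+29·17·29=21199 → min 18676 | A₃..A₅: k=3: 0+12325+14·17·25=18275; k=4: 6902+0+14·29·25=17052 → min 17052.
Length 4: A₁..A₄: k=1: 0+18676+7·29·29=24563; k=2: 2842+6902+7·14·29=12586; k=3: 4508+0+7·17·29=7959 → min 7959 | A₂..A₅: k=2: 0+17052+29·14·25=27202; k=3: 6902+12325+29·17·25=31552; k=4: 18676+0+29·29·25=39701 → min 27202.
Length 5: A₁..A₅: k=1: 0+27202+7·29·25=32277; k=2: 2842+17052+7·14·25=22344; k=3: 4508+12325+7·17·25=19808; k=4: 7959+0+7·29·25=13034 → min 13034.
Optimal order: ((((A₁·A₂)·A₃)·A₄)·A₅) with cost 13034.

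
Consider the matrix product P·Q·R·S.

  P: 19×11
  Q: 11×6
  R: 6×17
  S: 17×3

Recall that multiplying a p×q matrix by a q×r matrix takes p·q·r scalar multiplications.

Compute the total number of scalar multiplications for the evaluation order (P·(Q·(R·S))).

(R·S): 6×17 by 17×3 → 6×3, cost 6·17·3 = 306
(Q·(R·S)): 11×6 by 6×3 → 11×3, cost 11·6·3 = 198; cumulative 504
(P·(Q·(R·S))): 19×11 by 11×3 → 19×3, cost 19·11·3 = 627; cumulative 1131
Total: 1131 scalar multiplications.

1131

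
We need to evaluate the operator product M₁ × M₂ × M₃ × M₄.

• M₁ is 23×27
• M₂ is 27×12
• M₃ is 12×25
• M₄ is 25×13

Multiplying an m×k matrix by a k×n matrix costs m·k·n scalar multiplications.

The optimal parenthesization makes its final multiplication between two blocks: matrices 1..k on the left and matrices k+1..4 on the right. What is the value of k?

Adjacent pairs: M₁M₂ = 23·27·12 = 7452; M₂M₃ = 27·12·25 = 8100; M₃M₄ = 12·25·13 = 3900.
Length 3: M₁..M₃: k=1: 0+8100+23·27·25=23625; k=2: 7452+0+23·12·25=14352 → min 14352 | M₂..M₄: k=2: 0+3900+27·12·13=8112; k=3: 8100+0+27·25·13=16875 → min 8112.
Top-level splits: k=1: (M₁..M₁)·(M₂..M₄) → 0+8112+23·27·13 = 16185; k=2: (M₁..M₂)·(M₃..M₄) → 7452+3900+23·12·13 = 14940; k=3: (M₁..M₃)·(M₄..M₄) → 14352+0+23·25·13 = 21827.
Best split is after M₂, i.e. k = 2.

2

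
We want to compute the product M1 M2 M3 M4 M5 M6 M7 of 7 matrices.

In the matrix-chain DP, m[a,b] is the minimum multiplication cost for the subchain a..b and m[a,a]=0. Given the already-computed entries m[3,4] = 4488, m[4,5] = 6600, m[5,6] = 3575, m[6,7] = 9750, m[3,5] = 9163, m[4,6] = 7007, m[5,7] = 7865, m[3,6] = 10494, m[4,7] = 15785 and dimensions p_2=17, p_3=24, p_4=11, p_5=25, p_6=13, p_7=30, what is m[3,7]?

17124

m[3,7] = min over k∈[3,6] of m[3,k]+m[k+1,7]+p_{2}·p_k·p_{7}.
k=3: 0 + 15785 + 17·24·30 = 28025; k=4: 4488 + 7865 + 17·11·30 = 17963; k=5: 9163 + 9750 + 17·25·30 = 31663; k=6: 10494 + 0 + 17·13·30 = 17124.
Minimum: 17124 at k=6.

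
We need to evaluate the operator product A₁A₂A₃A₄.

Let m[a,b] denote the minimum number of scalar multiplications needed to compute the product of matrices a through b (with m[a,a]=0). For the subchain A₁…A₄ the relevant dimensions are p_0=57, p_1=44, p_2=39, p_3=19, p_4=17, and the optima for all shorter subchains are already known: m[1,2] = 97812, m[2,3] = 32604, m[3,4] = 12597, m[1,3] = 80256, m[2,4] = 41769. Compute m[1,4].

m[1,4] = min over k∈[1,3] of m[1,k]+m[k+1,4]+p_{0}·p_k·p_{4}.
k=1: 0 + 41769 + 57·44·17 = 84405; k=2: 97812 + 12597 + 57·39·17 = 148200; k=3: 80256 + 0 + 57·19·17 = 98667.
Minimum: 84405 at k=1.

84405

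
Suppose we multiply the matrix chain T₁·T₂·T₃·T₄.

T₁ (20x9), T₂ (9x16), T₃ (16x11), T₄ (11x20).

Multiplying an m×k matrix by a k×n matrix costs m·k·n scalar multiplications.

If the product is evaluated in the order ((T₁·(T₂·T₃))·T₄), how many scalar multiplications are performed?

7964

(T₂·T₃): 9×16 by 16×11 → 9×11, cost 9·16·11 = 1584
(T₁·(T₂·T₃)): 20×9 by 9×11 → 20×11, cost 20·9·11 = 1980; cumulative 3564
((T₁·(T₂·T₃))·T₄): 20×11 by 11×20 → 20×20, cost 20·11·20 = 4400; cumulative 7964
Total: 7964 scalar multiplications.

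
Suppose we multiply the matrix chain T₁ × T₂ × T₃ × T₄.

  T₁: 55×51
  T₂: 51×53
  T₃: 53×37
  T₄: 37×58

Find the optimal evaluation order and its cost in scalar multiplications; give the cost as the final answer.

Adjacent pairs: T₁T₂ = 55·51·53 = 148665; T₂T₃ = 51·53·37 = 100011; T₃T₄ = 53·37·58 = 113738.
Length 3: T₁..T₃: k=1: 0+100011+55·51·37=203796; k=2: 148665+0+55·53·37=256520 → min 203796 | T₂..T₄: k=2: 0+113738+51·53·58=270512; k=3: 100011+0+51·37·58=209457 → min 209457.
Length 4: T₁..T₄: k=1: 0+209457+55·51·58=372147; k=2: 148665+113738+55·53·58=431473; k=3: 203796+0+55·37·58=321826 → min 321826.
Optimal parenthesization: ((T₁ × (T₂ × T₃)) × T₄) with cost 321826.

321826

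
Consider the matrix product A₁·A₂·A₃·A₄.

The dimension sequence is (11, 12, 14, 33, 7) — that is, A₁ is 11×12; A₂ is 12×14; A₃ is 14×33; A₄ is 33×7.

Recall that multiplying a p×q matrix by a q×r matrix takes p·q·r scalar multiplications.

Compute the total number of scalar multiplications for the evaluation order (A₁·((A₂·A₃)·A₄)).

(A₂·A₃): 12×14 by 14×33 → 12×33, cost 12·14·33 = 5544
((A₂·A₃)·A₄): 12×33 by 33×7 → 12×7, cost 12·33·7 = 2772; cumulative 8316
(A₁·((A₂·A₃)·A₄)): 11×12 by 12×7 → 11×7, cost 11·12·7 = 924; cumulative 9240
Total: 9240 scalar multiplications.

9240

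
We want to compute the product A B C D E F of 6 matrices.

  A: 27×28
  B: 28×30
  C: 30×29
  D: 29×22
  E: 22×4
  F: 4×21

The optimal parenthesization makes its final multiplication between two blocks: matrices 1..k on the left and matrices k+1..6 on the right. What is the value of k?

5

Adjacent pairs: AB = 27·28·30 = 22680; BC = 28·30·29 = 24360; CD = 30·29·22 = 19140; DE = 29·22·4 = 2552; EF = 22·4·21 = 1848.
Length 3: A..C: k=1: 0+24360+27·28·29=46284; k=2: 22680+0+27·30·29=46170 → min 46170 | B..D: k=2: 0+19140+28·30·22=37620; k=3: 24360+0+28·29·22=42224 → min 37620 | C..E: k=3: 0+2552+30·29·4=6032; k=4: 19140+0+30·22·4=21780 → min 6032 | D..F: k=4: 0+1848+29·22·21=15246; k=5: 2552+0+29·4·21=4988 → min 4988.
Length 4: A..D: k=1: 0+37620+27·28·22=54252; k=2: 22680+19140+27·30·22=59640; k=3: 46170+0+27·29·22=63396 → min 54252 | B..E: k=2: 0+6032+28·30·4=9392; k=3: 24360+2552+28·29·4=30160; k=4: 37620+0+28·22·4=40084 → min 9392 | C..F: k=3: 0+4988+30·29·21=23258; k=4: 19140+1848+30·22·21=34848; k=5: 6032+0+30·4·21=8552 → min 8552.
Length 5: A..E: k=1: 0+9392+27·28·4=12416; k=2: 22680+6032+27·30·4=31952; k=3: 46170+2552+27·29·4=51854; k=4: 54252+0+27·22·4=56628 → min 12416 | B..F: k=2: 0+8552+28·30·21=26192; k=3: 24360+4988+28·29·21=46400; k=4: 37620+1848+28·22·21=52404; k=5: 9392+0+28·4·21=11744 → min 11744.
Top-level splits: k=1: (A..A)·(B..F) → 0+11744+27·28·21 = 27620; k=2: (A..B)·(C..F) → 22680+8552+27·30·21 = 48242; k=3: (A..C)·(D..F) → 46170+4988+27·29·21 = 67601; k=4: (A..D)·(E..F) → 54252+1848+27·22·21 = 68574; k=5: (A..E)·(F..F) → 12416+0+27·4·21 = 14684.
Best split is after E, i.e. k = 5.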